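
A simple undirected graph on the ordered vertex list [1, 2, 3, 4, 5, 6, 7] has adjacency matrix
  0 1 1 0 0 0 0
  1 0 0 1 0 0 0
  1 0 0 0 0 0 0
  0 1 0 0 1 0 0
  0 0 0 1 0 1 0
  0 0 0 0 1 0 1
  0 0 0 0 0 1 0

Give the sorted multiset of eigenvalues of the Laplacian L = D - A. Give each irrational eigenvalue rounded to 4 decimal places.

[0, 0.1981, 0.7530, 1.5550, 2.4450, 3.2470, 3.8019]

With the vertex order [1, 2, 3, 4, 5, 6, 7], the degrees are [2, 2, 1, 2, 2, 2, 1], giving D = diag(2, 2, 1, 2, 2, 2, 1) and L = D - A. L is symmetric positive semidefinite, so every eigenvalue is real and nonnegative. The eigenvalues sum to 12, which equals trace(L) = 2|E|. There is one zero in the spectrum, matching the 1 component.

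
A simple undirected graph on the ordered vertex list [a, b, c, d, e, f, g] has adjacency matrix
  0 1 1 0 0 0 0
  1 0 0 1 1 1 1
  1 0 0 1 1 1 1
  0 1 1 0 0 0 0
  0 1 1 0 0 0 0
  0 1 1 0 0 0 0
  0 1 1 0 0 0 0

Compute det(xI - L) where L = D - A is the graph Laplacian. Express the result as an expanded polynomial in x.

With the vertex order [a, b, c, d, e, f, g], the degrees are [2, 5, 5, 2, 2, 2, 2], giving D = diag(2, 5, 5, 2, 2, 2, 2) and L = D - A. The eigenvalues of L are [0, 2, 2, 2, 2, 5, 7]; the characteristic polynomial is the product of (x - lambda_i), which multiplies out to x^7 - 20x^6 + 155x^5 - 600x^4 + 1240x^3 - 1312x^2 + 560x. Since p(0) = det(-L) = 0, x divides p(x). By the matrix-tree theorem the graph has (1/7) * product of the nonzero eigenvalues = 80 spanning trees.

x^7 - 20x^6 + 155x^5 - 600x^4 + 1240x^3 - 1312x^2 + 560x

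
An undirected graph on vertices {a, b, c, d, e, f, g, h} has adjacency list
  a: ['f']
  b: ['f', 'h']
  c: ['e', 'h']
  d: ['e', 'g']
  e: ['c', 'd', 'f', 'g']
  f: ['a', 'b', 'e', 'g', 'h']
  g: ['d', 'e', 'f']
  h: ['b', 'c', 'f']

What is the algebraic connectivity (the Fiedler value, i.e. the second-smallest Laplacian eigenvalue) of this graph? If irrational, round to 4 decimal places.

0.8549

Each diagonal entry of L is the vertex degree and each off-diagonal entry is -1 where an edge is present, 0 otherwise; in the order [a, b, c, d, e, f, g, h] the diagonal is [1, 2, 2, 2, 4, 5, 3, 3]. The sorted Laplacian eigenvalues are [0, 0.8549, 1.0649, 1.8053, 3.2736, 3.8557, 4.8044, 6.3412]; the algebraic connectivity is the second entry, 0.8549. The largest eigenvalue, 6.3412, is at most the vertex count 8. The eigenvalues sum to 22, which equals trace(L) = 2|E|.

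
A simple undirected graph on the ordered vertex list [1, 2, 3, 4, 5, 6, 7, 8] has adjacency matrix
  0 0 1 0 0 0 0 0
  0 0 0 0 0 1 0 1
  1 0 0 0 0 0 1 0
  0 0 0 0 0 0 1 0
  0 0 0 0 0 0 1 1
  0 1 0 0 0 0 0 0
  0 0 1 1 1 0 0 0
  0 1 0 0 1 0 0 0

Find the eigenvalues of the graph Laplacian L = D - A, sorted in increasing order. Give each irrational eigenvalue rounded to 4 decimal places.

With the vertex order [1, 2, 3, 4, 5, 6, 7, 8], the degrees are [1, 2, 2, 1, 2, 1, 3, 2], giving D = diag(1, 2, 2, 1, 2, 1, 3, 2) and L = D - A. L is symmetric positive semidefinite, so every eigenvalue is real and nonnegative. The eigenvalues sum to 14, which equals trace(L) = 2|E|.

[0, 0.1864, 0.5858, 1, 2, 2.4707, 3.4142, 4.3429]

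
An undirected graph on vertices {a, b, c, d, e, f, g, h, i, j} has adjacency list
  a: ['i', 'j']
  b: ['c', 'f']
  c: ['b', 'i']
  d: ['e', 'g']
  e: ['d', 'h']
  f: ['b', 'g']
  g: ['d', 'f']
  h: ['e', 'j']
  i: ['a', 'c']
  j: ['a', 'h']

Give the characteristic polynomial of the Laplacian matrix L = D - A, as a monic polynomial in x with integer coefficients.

Each diagonal entry of L is the vertex degree and each off-diagonal entry is -1 where an edge is present, 0 otherwise; in the order [a, b, c, d, e, f, g, h, i, j] the diagonal is [2, 2, 2, 2, 2, 2, 2, 2, 2, 2]. Computing det(xI - L) by cofactor expansion (or equivalently via sum-over-permutations) gives x^10 - 20x^9 + 170x^8 - 800x^7 + 2275x^6 - 4004x^5 + 4290x^4 - 2640x^3 + 825x^2 - 100x. The constant term is 0 because L is singular (the all-ones vector lies in its kernel). The eigenvalues sum to 20, which equals trace(L) = 2|E|.

x^10 - 20x^9 + 170x^8 - 800x^7 + 2275x^6 - 4004x^5 + 4290x^4 - 2640x^3 + 825x^2 - 100x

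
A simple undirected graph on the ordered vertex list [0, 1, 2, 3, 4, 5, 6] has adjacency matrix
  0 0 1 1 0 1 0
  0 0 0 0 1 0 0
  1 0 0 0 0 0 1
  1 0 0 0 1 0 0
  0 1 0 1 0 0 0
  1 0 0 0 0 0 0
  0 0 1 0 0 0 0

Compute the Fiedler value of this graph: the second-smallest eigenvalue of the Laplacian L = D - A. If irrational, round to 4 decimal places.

Each diagonal entry of L is the vertex degree and each off-diagonal entry is -1 where an edge is present, 0 otherwise; in the order [0, 1, 2, 3, 4, 5, 6] the diagonal is [3, 1, 2, 2, 2, 1, 1]. The sorted Laplacian eigenvalues are [0, 0.2603, 0.6262, 1.4055, 2.2742, 3.0996, 4.3342]; the algebraic connectivity is the second entry, 0.2603.

0.2603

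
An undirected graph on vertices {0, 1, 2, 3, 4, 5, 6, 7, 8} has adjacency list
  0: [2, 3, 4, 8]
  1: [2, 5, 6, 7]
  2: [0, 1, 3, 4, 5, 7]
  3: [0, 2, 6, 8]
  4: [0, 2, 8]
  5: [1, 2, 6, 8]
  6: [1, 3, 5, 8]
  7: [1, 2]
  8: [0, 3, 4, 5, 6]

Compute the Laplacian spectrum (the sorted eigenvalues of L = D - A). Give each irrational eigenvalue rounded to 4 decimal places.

[0, 1.5088, 2.3392, 3.4913, 4.5803, 4.8724, 5.4302, 6.2025, 7.5753]

Reading degrees in the order [0, 1, 2, 3, 4, 5, 6, 7, 8] gives [4, 4, 6, 4, 3, 4, 4, 2, 5]; set D = diag(4, 4, 6, 4, 3, 4, 4, 2, 5) and form L = D - A. Diagonalising L (or applying a numerical eigensolver to the 9x9 matrix) gives the spectrum above. There is one zero in the spectrum, matching the 1 component.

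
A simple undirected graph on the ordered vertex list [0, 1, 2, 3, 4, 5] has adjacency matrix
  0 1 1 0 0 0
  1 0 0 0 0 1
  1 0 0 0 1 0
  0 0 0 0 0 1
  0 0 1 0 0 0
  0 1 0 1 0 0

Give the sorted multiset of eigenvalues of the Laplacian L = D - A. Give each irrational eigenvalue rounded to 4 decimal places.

With the vertex order [0, 1, 2, 3, 4, 5], the degrees are [2, 2, 2, 1, 1, 2], giving D = diag(2, 2, 2, 1, 1, 2) and L = D - A. L is symmetric positive semidefinite, so every eigenvalue is real and nonnegative. The single zero eigenvalue shows the graph is connected. By the matrix-tree theorem the graph has (1/6) * product of the nonzero eigenvalues = 1 spanning tree.

[0, 0.2679, 1, 2, 3, 3.7321]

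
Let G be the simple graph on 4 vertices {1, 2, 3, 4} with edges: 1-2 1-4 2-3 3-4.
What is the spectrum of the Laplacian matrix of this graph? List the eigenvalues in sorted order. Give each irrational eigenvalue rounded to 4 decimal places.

[0, 2, 2, 4]

Reading degrees in the order [1, 2, 3, 4] gives [2, 2, 2, 2]; set D = diag(2, 2, 2, 2) and form L = D - A. Diagonalising L (or applying a numerical eigensolver to the 4x4 matrix) gives the spectrum above.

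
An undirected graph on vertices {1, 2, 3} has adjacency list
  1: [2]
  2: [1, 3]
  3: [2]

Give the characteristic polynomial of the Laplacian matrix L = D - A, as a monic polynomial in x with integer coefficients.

x^3 - 4x^2 + 3x

Each diagonal entry of L is the vertex degree and each off-diagonal entry is -1 where an edge is present, 0 otherwise; in the order [1, 2, 3] the diagonal is [1, 2, 1]. Computing det(xI - L) by cofactor expansion (or equivalently via sum-over-permutations) gives x^3 - 4x^2 + 3x. The constant term is 0 because L is singular (the all-ones vector lies in its kernel).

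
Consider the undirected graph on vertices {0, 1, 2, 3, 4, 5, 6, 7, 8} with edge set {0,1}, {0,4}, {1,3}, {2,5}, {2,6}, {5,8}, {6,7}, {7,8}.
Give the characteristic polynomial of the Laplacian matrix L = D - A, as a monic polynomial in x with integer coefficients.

x^9 - 16x^8 + 105x^7 - 364x^6 + 715x^5 - 790x^4 + 450x^3 - 100x^2

With the vertex order [0, 1, 2, 3, 4, 5, 6, 7, 8], the degrees are [2, 2, 2, 1, 1, 2, 2, 2, 2], giving D = diag(2, 2, 2, 1, 1, 2, 2, 2, 2) and L = D - A. L has integer entries, so p(x) = det(xI - L) has integer coefficients. Expanding the determinant yields x^9 - 16x^8 + 105x^7 - 364x^6 + 715x^5 - 790x^4 + 450x^3 - 100x^2. The coefficient of x^8 equals -trace(L) = -16, matching the sum of degrees.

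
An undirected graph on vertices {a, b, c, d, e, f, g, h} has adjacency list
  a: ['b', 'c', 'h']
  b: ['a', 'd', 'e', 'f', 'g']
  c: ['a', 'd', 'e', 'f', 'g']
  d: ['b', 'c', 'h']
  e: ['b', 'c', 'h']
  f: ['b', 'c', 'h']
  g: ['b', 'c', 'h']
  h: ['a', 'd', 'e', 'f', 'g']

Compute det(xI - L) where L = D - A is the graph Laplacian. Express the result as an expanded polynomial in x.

x^8 - 30x^7 + 375x^6 - 2540x^5 + 10095x^4 - 23598x^3 + 30105x^2 - 16200x

With the vertex order [a, b, c, d, e, f, g, h], the degrees are [3, 5, 5, 3, 3, 3, 3, 5], giving D = diag(3, 5, 5, 3, 3, 3, 3, 5) and L = D - A. Computing det(xI - L) by cofactor expansion (or equivalently via sum-over-permutations) gives x^8 - 30x^7 + 375x^6 - 2540x^5 + 10095x^4 - 23598x^3 + 30105x^2 - 16200x. Since p(0) = det(-L) = 0, x divides p(x). The eigenvalues sum to 30, which equals trace(L) = 2|E|.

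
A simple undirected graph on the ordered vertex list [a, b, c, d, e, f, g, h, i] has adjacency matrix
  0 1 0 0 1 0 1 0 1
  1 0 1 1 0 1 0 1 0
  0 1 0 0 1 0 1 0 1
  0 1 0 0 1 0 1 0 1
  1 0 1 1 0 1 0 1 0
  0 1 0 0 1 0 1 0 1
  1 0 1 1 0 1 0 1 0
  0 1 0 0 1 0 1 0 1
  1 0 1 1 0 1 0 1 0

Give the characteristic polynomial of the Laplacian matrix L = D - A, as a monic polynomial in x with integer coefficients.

x^9 - 40x^8 + 690x^7 - 6720x^6 + 40485x^5 - 154704x^4 + 366560x^3 - 492800x^2 + 288000x

Each diagonal entry of L is the vertex degree and each off-diagonal entry is -1 where an edge is present, 0 otherwise; in the order [a, b, c, d, e, f, g, h, i] the diagonal is [4, 5, 4, 4, 5, 4, 5, 4, 5]. The eigenvalues of L are [0, 4, 4, 4, 4, 5, 5, 5, 9]; the characteristic polynomial is the product of (x - lambda_i), which multiplies out to x^9 - 40x^8 + 690x^7 - 6720x^6 + 40485x^5 - 154704x^4 + 366560x^3 - 492800x^2 + 288000x. The constant term is 0 because L is singular (the all-ones vector lies in its kernel). By the matrix-tree theorem the graph has (1/9) * product of the nonzero eigenvalues = 32000 spanning trees.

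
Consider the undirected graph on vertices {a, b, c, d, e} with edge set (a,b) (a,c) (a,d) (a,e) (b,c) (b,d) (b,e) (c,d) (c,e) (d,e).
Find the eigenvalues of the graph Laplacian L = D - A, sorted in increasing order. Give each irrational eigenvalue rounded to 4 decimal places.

[0, 5, 5, 5, 5]

Each diagonal entry of L is the vertex degree and each off-diagonal entry is -1 where an edge is present, 0 otherwise; in the order [a, b, c, d, e] the diagonal is [4, 4, 4, 4, 4]. The multiplicity of 0 as a Laplacian eigenvalue equals the number of connected components.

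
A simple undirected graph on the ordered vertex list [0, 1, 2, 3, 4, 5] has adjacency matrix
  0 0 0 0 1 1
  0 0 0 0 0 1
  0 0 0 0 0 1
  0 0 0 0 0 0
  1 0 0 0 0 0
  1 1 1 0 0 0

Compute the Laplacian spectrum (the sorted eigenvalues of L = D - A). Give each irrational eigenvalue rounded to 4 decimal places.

Reading degrees in the order [0, 1, 2, 3, 4, 5] gives [2, 1, 1, 0, 1, 3]; set D = diag(2, 1, 1, 0, 1, 3) and form L = D - A. Diagonalising L (or applying a numerical eigensolver to the 6x6 matrix) gives the spectrum above. The 2 zero eigenvalues correspond to the 2 connected components. There are 2 zeros in the spectrum, matching the 2 components. The eigenvalues sum to 8, which equals trace(L) = 2|E|.

[0, 0, 0.5188, 1, 2.3111, 4.1701]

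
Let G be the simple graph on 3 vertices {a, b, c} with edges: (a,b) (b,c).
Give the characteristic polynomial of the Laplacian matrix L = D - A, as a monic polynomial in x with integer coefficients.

Reading degrees in the order [a, b, c] gives [1, 2, 1]; set D = diag(1, 2, 1) and form L = D - A. L has integer entries, so p(x) = det(xI - L) has integer coefficients. Expanding the determinant yields x^3 - 4x^2 + 3x. Since p(0) = det(-L) = 0, x divides p(x). By the matrix-tree theorem the graph has (1/3) * product of the nonzero eigenvalues = 1 spanning tree.

x^3 - 4x^2 + 3x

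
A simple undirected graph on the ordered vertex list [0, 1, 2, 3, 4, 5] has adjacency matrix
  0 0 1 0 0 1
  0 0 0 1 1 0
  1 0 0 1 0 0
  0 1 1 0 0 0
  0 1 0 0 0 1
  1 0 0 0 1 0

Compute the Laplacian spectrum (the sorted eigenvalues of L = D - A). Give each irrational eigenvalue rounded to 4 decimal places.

[0, 1, 1, 3, 3, 4]

Reading degrees in the order [0, 1, 2, 3, 4, 5] gives [2, 2, 2, 2, 2, 2]; set D = diag(2, 2, 2, 2, 2, 2) and form L = D - A. Since every row of L sums to 0, the all-ones vector is in the kernel and 0 is an eigenvalue. There is one zero in the spectrum, matching the 1 component.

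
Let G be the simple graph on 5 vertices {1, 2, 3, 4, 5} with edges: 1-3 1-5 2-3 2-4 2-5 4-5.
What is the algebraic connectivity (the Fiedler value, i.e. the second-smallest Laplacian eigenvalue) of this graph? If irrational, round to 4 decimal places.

1.3820

Each diagonal entry of L is the vertex degree and each off-diagonal entry is -1 where an edge is present, 0 otherwise; in the order [1, 2, 3, 4, 5] the diagonal is [2, 3, 2, 2, 3]. The smallest Laplacian eigenvalue is always 0. The next one, lambda_2 = 1.3820, measures how hard the graph is to disconnect: larger values mean better connectivity. The largest eigenvalue, 4.6180, is at most the vertex count 5.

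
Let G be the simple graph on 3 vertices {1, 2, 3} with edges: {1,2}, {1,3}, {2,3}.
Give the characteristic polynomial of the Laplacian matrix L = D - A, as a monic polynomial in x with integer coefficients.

With the vertex order [1, 2, 3], the degrees are [2, 2, 2], giving D = diag(2, 2, 2) and L = D - A. Computing det(xI - L) by cofactor expansion (or equivalently via sum-over-permutations) gives x^3 - 6x^2 + 9x. The constant term is 0 because L is singular (the all-ones vector lies in its kernel). By the matrix-tree theorem the graph has (1/3) * product of the nonzero eigenvalues = 3 spanning trees.

x^3 - 6x^2 + 9x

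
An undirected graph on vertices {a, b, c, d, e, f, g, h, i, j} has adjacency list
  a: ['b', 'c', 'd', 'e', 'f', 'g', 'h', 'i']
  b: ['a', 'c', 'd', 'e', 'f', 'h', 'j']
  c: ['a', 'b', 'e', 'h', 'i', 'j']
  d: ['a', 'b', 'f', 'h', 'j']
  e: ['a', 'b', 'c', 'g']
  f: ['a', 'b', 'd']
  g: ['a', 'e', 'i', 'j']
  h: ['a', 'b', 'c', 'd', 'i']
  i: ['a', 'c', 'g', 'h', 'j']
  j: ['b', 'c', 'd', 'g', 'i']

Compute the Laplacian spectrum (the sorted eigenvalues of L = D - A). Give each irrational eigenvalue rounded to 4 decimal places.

With the vertex order [a, b, c, d, e, f, g, h, i, j], the degrees are [8, 7, 6, 5, 4, 3, 4, 5, 5, 5], giving D = diag(8, 7, 6, 5, 4, 3, 4, 5, 5, 5) and L = D - A. Diagonalising L (or applying a numerical eigensolver to the 10x10 matrix) gives the spectrum above.

[0, 2.4218, 3.6010, 4.0356, 4.9350, 5.3883, 6.6870, 7.4916, 8.1802, 9.2595]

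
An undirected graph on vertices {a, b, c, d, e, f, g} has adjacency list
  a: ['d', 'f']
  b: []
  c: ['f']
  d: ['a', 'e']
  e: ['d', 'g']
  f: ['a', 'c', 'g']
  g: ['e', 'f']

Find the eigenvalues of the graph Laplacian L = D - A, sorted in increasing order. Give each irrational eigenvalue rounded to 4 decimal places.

Reading degrees in the order [a, b, c, d, e, f, g] gives [2, 0, 1, 2, 2, 3, 2]; set D = diag(2, 0, 1, 2, 2, 3, 2) and form L = D - A. L is symmetric positive semidefinite, so every eigenvalue is real and nonnegative. The 2 zero eigenvalues correspond to the 2 connected components. The eigenvalues sum to 12, which equals trace(L) = 2|E|.

[0, 0, 0.6972, 1.3820, 2, 3.6180, 4.3028]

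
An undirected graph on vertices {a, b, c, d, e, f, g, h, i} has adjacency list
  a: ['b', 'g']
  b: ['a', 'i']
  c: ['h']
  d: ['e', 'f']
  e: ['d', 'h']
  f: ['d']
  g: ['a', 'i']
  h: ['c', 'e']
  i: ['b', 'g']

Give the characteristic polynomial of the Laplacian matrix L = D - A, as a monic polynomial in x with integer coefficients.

x^9 - 16x^8 + 105x^7 - 364x^6 + 713x^5 - 776x^4 + 420x^3 - 80x^2

With the vertex order [a, b, c, d, e, f, g, h, i], the degrees are [2, 2, 1, 2, 2, 1, 2, 2, 2], giving D = diag(2, 2, 1, 2, 2, 1, 2, 2, 2) and L = D - A. L has integer entries, so p(x) = det(xI - L) has integer coefficients. Expanding the determinant yields x^9 - 16x^8 + 105x^7 - 364x^6 + 713x^5 - 776x^4 + 420x^3 - 80x^2. Since p(0) = det(-L) = 0, x divides p(x).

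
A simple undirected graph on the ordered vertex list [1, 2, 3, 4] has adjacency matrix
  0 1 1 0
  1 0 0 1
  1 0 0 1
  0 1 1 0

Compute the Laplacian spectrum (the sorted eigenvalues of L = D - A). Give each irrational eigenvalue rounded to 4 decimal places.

Each diagonal entry of L is the vertex degree and each off-diagonal entry is -1 where an edge is present, 0 otherwise; in the order [1, 2, 3, 4] the diagonal is [2, 2, 2, 2]. L is symmetric positive semidefinite, so every eigenvalue is real and nonnegative. The largest eigenvalue, 4, is at most the vertex count 4.

[0, 2, 2, 4]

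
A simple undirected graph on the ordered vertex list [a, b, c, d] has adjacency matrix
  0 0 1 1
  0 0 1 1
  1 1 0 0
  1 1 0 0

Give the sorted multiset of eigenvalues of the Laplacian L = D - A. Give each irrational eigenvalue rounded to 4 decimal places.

With the vertex order [a, b, c, d], the degrees are [2, 2, 2, 2], giving D = diag(2, 2, 2, 2) and L = D - A. The multiplicity of 0 as a Laplacian eigenvalue equals the number of connected components. The eigenvalues sum to 8, which equals trace(L) = 2|E|.

[0, 2, 2, 4]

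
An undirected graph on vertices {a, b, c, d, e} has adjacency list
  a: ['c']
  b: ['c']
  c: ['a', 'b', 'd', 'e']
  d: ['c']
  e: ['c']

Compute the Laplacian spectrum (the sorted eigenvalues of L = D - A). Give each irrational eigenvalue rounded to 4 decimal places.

Each diagonal entry of L is the vertex degree and each off-diagonal entry is -1 where an edge is present, 0 otherwise; in the order [a, b, c, d, e] the diagonal is [1, 1, 4, 1, 1]. Diagonalising L (or applying a numerical eigensolver to the 5x5 matrix) gives the spectrum above. The largest eigenvalue, 5, is at most the vertex count 5.

[0, 1, 1, 1, 5]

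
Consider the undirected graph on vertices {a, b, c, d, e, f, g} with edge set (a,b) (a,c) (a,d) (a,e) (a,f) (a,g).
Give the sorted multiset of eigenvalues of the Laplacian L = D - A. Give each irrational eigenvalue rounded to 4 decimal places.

Each diagonal entry of L is the vertex degree and each off-diagonal entry is -1 where an edge is present, 0 otherwise; in the order [a, b, c, d, e, f, g] the diagonal is [6, 1, 1, 1, 1, 1, 1]. L is symmetric positive semidefinite, so every eigenvalue is real and nonnegative. The single zero eigenvalue shows the graph is connected. The eigenvalues sum to 12, which equals trace(L) = 2|E|. By the matrix-tree theorem the graph has (1/7) * product of the nonzero eigenvalues = 1 spanning tree.

[0, 1, 1, 1, 1, 1, 7]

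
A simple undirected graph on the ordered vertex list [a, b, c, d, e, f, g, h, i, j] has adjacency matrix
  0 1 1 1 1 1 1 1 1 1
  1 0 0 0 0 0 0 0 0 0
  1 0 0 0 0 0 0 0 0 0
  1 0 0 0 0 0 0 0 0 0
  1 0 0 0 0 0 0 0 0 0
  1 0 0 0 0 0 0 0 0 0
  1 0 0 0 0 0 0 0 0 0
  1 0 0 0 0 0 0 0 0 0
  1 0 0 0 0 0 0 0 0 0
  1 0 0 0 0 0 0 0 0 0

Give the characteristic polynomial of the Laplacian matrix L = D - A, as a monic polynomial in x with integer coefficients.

With the vertex order [a, b, c, d, e, f, g, h, i, j], the degrees are [9, 1, 1, 1, 1, 1, 1, 1, 1, 1], giving D = diag(9, 1, 1, 1, 1, 1, 1, 1, 1, 1) and L = D - A. Computing det(xI - L) by cofactor expansion (or equivalently via sum-over-permutations) gives x^10 - 18x^9 + 108x^8 - 336x^7 + 630x^6 - 756x^5 + 588x^4 - 288x^3 + 81x^2 - 10x. Since p(0) = det(-L) = 0, x divides p(x). By the matrix-tree theorem the graph has (1/10) * product of the nonzero eigenvalues = 1 spanning tree.

x^10 - 18x^9 + 108x^8 - 336x^7 + 630x^6 - 756x^5 + 588x^4 - 288x^3 + 81x^2 - 10x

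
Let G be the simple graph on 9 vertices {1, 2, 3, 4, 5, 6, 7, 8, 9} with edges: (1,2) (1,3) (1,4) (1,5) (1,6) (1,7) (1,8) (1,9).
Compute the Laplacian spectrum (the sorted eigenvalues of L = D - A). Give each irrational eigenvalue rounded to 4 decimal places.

Each diagonal entry of L is the vertex degree and each off-diagonal entry is -1 where an edge is present, 0 otherwise; in the order [1, 2, 3, 4, 5, 6, 7, 8, 9] the diagonal is [8, 1, 1, 1, 1, 1, 1, 1, 1]. Since every row of L sums to 0, the all-ones vector is in the kernel and 0 is an eigenvalue. The single zero eigenvalue shows the graph is connected. The eigenvalues sum to 16, which equals trace(L) = 2|E|.

[0, 1, 1, 1, 1, 1, 1, 1, 9]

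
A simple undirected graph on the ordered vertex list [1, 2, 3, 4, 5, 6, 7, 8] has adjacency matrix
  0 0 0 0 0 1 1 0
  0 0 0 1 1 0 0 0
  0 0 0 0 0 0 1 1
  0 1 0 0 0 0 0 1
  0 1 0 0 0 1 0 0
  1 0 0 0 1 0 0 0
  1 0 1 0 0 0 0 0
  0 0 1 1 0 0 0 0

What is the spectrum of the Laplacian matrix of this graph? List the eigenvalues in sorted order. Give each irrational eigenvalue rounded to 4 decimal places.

Each diagonal entry of L is the vertex degree and each off-diagonal entry is -1 where an edge is present, 0 otherwise; in the order [1, 2, 3, 4, 5, 6, 7, 8] the diagonal is [2, 2, 2, 2, 2, 2, 2, 2]. Diagonalising L (or applying a numerical eigensolver to the 8x8 matrix) gives the spectrum above. The single zero eigenvalue shows the graph is connected. The eigenvalues sum to 16, which equals trace(L) = 2|E|. By the matrix-tree theorem the graph has (1/8) * product of the nonzero eigenvalues = 8 spanning trees.

[0, 0.5858, 0.5858, 2, 2, 3.4142, 3.4142, 4]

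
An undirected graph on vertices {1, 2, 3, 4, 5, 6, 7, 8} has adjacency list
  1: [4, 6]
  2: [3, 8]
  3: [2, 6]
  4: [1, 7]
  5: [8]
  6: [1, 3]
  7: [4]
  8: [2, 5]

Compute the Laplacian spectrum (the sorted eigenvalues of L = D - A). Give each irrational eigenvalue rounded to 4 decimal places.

[0, 0.1522, 0.5858, 1.2346, 2, 2.7654, 3.4142, 3.8478]

With the vertex order [1, 2, 3, 4, 5, 6, 7, 8], the degrees are [2, 2, 2, 2, 1, 2, 1, 2], giving D = diag(2, 2, 2, 2, 1, 2, 1, 2) and L = D - A. L is symmetric positive semidefinite, so every eigenvalue is real and nonnegative. The single zero eigenvalue shows the graph is connected. The largest eigenvalue, 3.8478, is at most the vertex count 8.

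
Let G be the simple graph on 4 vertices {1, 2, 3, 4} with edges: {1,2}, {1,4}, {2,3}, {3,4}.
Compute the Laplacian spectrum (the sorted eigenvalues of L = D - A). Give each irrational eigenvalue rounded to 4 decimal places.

Each diagonal entry of L is the vertex degree and each off-diagonal entry is -1 where an edge is present, 0 otherwise; in the order [1, 2, 3, 4] the diagonal is [2, 2, 2, 2]. L is symmetric positive semidefinite, so every eigenvalue is real and nonnegative. The single zero eigenvalue shows the graph is connected. There is one zero in the spectrum, matching the 1 component.

[0, 2, 2, 4]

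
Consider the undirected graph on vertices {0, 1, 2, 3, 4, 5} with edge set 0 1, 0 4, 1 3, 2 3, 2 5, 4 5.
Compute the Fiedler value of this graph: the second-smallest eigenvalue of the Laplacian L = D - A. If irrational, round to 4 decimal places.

With the vertex order [0, 1, 2, 3, 4, 5], the degrees are [2, 2, 2, 2, 2, 2], giving D = diag(2, 2, 2, 2, 2, 2) and L = D - A. The smallest Laplacian eigenvalue is always 0. The next one, lambda_2 = 1, measures how hard the graph is to disconnect: larger values mean better connectivity.

1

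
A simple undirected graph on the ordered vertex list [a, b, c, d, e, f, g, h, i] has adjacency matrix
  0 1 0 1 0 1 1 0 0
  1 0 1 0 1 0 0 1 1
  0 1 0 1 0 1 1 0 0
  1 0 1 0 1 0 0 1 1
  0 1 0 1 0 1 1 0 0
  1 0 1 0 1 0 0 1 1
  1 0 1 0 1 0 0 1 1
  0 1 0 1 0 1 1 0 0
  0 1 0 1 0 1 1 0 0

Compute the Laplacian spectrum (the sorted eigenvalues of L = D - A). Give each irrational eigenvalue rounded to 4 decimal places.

[0, 4, 4, 4, 4, 5, 5, 5, 9]

Reading degrees in the order [a, b, c, d, e, f, g, h, i] gives [4, 5, 4, 5, 4, 5, 5, 4, 4]; set D = diag(4, 5, 4, 5, 4, 5, 5, 4, 4) and form L = D - A. The multiplicity of 0 as a Laplacian eigenvalue equals the number of connected components. The single zero eigenvalue shows the graph is connected.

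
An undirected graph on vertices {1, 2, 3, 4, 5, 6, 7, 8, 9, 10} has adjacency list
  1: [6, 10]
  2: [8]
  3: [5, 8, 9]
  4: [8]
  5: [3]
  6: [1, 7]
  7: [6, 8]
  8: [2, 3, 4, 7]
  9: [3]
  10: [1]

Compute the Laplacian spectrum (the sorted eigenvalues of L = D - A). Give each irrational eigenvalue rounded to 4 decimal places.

Reading degrees in the order [1, 2, 3, 4, 5, 6, 7, 8, 9, 10] gives [2, 1, 3, 1, 1, 2, 2, 4, 1, 1]; set D = diag(2, 1, 3, 1, 1, 2, 2, 4, 1, 1) and form L = D - A. L is symmetric positive semidefinite, so every eigenvalue is real and nonnegative. The largest eigenvalue, 5.3305, is at most the vertex count 10. There is one zero in the spectrum, matching the 1 component.

[0, 0.1592, 0.4563, 1, 1, 1, 2.2121, 3.2583, 3.5836, 5.3305]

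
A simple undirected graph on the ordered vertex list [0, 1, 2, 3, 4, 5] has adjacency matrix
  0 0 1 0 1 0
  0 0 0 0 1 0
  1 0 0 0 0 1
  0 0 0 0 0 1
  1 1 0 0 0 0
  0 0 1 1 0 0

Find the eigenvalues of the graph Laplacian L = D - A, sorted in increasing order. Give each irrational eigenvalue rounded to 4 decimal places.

[0, 0.2679, 1, 2, 3, 3.7321]

Reading degrees in the order [0, 1, 2, 3, 4, 5] gives [2, 1, 2, 1, 2, 2]; set D = diag(2, 1, 2, 1, 2, 2) and form L = D - A. Diagonalising L (or applying a numerical eigensolver to the 6x6 matrix) gives the spectrum above. The single zero eigenvalue shows the graph is connected. The largest eigenvalue, 3.7321, is at most the vertex count 6.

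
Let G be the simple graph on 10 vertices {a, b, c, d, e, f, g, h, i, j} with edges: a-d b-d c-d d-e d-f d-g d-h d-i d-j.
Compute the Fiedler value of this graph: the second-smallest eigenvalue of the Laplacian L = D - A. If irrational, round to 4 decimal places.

1

With the vertex order [a, b, c, d, e, f, g, h, i, j], the degrees are [1, 1, 1, 9, 1, 1, 1, 1, 1, 1], giving D = diag(1, 1, 1, 9, 1, 1, 1, 1, 1, 1) and L = D - A. Computing the eigenvalues of L and sorting gives [0, 1, 1, 1, 1, 1, 1, 1, 1, 10]. The Fiedler value lambda_2 = 1 is strictly positive, so the graph is connected. The largest eigenvalue, 10, is at most the vertex count 10. The eigenvalues sum to 18, which equals trace(L) = 2|E|.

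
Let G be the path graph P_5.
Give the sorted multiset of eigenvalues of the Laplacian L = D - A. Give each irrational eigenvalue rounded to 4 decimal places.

The graph has 5 vertices and degree multiset [2, 2, 2, 1, 1]; D is the diagonal matrix of degrees and L = D - A. L is symmetric positive semidefinite, so every eigenvalue is real and nonnegative. The single zero eigenvalue shows the graph is connected.

[0, 0.3820, 1.3820, 2.6180, 3.6180]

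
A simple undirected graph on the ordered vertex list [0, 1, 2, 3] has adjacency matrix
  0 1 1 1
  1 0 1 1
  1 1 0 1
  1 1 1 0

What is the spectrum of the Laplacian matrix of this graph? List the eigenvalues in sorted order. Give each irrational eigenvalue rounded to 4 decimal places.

[0, 4, 4, 4]

Reading degrees in the order [0, 1, 2, 3] gives [3, 3, 3, 3]; set D = diag(3, 3, 3, 3) and form L = D - A. Since every row of L sums to 0, the all-ones vector is in the kernel and 0 is an eigenvalue.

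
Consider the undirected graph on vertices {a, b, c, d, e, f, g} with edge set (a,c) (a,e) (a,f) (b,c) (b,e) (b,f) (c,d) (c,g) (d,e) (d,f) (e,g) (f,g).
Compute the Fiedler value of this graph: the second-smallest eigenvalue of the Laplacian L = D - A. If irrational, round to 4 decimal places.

3

Each diagonal entry of L is the vertex degree and each off-diagonal entry is -1 where an edge is present, 0 otherwise; in the order [a, b, c, d, e, f, g] the diagonal is [3, 3, 4, 3, 4, 4, 3]. Computing the eigenvalues of L and sorting gives [0, 3, 3, 3, 4, 4, 7]. The Fiedler value lambda_2 = 3 is strictly positive, so the graph is connected. The eigenvalues sum to 24, which equals trace(L) = 2|E|.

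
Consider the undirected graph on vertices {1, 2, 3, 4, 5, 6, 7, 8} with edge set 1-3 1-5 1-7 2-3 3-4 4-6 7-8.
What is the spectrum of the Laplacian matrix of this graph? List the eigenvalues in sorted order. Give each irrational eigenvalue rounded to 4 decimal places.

[0, 0.2509, 0.5858, 0.7287, 2, 2.3349, 3.4142, 4.6855]

Each diagonal entry of L is the vertex degree and each off-diagonal entry is -1 where an edge is present, 0 otherwise; in the order [1, 2, 3, 4, 5, 6, 7, 8] the diagonal is [3, 1, 3, 2, 1, 1, 2, 1]. Since every row of L sums to 0, the all-ones vector is in the kernel and 0 is an eigenvalue. There is one zero in the spectrum, matching the 1 component. By the matrix-tree theorem the graph has (1/8) * product of the nonzero eigenvalues = 1 spanning tree.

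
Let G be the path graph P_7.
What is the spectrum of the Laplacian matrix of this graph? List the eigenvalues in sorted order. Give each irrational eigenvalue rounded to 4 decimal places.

[0, 0.1981, 0.7530, 1.5550, 2.4450, 3.2470, 3.8019]

The graph has 7 vertices and degree multiset [2, 2, 2, 2, 2, 1, 1]; D is the diagonal matrix of degrees and L = D - A. L is symmetric positive semidefinite, so every eigenvalue is real and nonnegative. The largest eigenvalue, 3.8019, is at most the vertex count 7.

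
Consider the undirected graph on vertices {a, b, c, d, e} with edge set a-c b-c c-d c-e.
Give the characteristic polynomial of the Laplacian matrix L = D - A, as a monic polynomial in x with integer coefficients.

x^5 - 8x^4 + 18x^3 - 16x^2 + 5x

Reading degrees in the order [a, b, c, d, e] gives [1, 1, 4, 1, 1]; set D = diag(1, 1, 4, 1, 1) and form L = D - A. Computing det(xI - L) by cofactor expansion (or equivalently via sum-over-permutations) gives x^5 - 8x^4 + 18x^3 - 16x^2 + 5x. Since p(0) = det(-L) = 0, x divides p(x).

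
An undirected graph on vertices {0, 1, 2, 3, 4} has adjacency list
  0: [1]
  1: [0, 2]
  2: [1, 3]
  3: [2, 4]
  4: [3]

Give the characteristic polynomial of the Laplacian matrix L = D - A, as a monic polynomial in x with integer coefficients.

x^5 - 8x^4 + 21x^3 - 20x^2 + 5x

Each diagonal entry of L is the vertex degree and each off-diagonal entry is -1 where an edge is present, 0 otherwise; in the order [0, 1, 2, 3, 4] the diagonal is [1, 2, 2, 2, 1]. L has integer entries, so p(x) = det(xI - L) has integer coefficients. Expanding the determinant yields x^5 - 8x^4 + 21x^3 - 20x^2 + 5x. The coefficient of x^4 equals -trace(L) = -8, matching the sum of degrees.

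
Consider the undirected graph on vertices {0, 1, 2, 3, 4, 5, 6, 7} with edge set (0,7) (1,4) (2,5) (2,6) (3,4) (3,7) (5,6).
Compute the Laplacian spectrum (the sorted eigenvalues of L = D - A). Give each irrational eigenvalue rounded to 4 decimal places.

Reading degrees in the order [0, 1, 2, 3, 4, 5, 6, 7] gives [1, 1, 2, 2, 2, 2, 2, 2]; set D = diag(1, 1, 2, 2, 2, 2, 2, 2) and form L = D - A. Diagonalising L (or applying a numerical eigensolver to the 8x8 matrix) gives the spectrum above. The 2 zero eigenvalues correspond to the 2 connected components. The eigenvalues sum to 14, which equals trace(L) = 2|E|. There are 2 zeros in the spectrum, matching the 2 components.

[0, 0, 0.3820, 1.3820, 2.6180, 3, 3, 3.6180]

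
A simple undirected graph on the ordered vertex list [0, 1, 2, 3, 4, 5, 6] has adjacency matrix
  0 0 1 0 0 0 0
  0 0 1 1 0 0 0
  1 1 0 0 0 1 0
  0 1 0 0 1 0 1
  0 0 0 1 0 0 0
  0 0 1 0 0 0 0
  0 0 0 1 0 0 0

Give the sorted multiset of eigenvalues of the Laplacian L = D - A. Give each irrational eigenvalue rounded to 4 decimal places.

Reading degrees in the order [0, 1, 2, 3, 4, 5, 6] gives [1, 2, 3, 3, 1, 1, 1]; set D = diag(1, 2, 3, 3, 1, 1, 1) and form L = D - A. The multiplicity of 0 as a Laplacian eigenvalue equals the number of connected components. By the matrix-tree theorem the graph has (1/7) * product of the nonzero eigenvalues = 1 spanning tree.

[0, 0.2679, 1, 1, 1.5858, 3.7321, 4.4142]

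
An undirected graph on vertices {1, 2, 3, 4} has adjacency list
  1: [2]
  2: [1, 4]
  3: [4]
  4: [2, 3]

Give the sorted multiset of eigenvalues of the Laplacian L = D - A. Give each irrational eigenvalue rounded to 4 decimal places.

With the vertex order [1, 2, 3, 4], the degrees are [1, 2, 1, 2], giving D = diag(1, 2, 1, 2) and L = D - A. L is symmetric positive semidefinite, so every eigenvalue is real and nonnegative. There is one zero in the spectrum, matching the 1 component.

[0, 0.5858, 2, 3.4142]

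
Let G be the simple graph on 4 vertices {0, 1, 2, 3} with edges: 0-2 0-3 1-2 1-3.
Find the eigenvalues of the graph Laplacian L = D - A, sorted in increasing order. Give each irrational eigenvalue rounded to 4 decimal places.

[0, 2, 2, 4]

Reading degrees in the order [0, 1, 2, 3] gives [2, 2, 2, 2]; set D = diag(2, 2, 2, 2) and form L = D - A. Diagonalising L (or applying a numerical eigensolver to the 4x4 matrix) gives the spectrum above. The single zero eigenvalue shows the graph is connected.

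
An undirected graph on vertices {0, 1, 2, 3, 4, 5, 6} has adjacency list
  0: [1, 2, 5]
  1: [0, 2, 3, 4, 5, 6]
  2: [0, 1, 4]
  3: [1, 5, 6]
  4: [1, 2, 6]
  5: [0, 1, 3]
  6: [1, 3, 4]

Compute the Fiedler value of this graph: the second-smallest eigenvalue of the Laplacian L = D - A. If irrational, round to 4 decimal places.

Reading degrees in the order [0, 1, 2, 3, 4, 5, 6] gives [3, 6, 3, 3, 3, 3, 3]; set D = diag(3, 6, 3, 3, 3, 3, 3) and form L = D - A. The sorted Laplacian eigenvalues are [0, 2, 2, 4, 4, 5, 7]; the algebraic connectivity is the second entry, 2. There is one zero in the spectrum, matching the 1 component. The eigenvalues sum to 24, which equals trace(L) = 2|E|.

2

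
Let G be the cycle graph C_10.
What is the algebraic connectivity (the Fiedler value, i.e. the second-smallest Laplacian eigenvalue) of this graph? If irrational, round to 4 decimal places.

0.3820

The graph has 10 vertices and degree multiset [2, 2, 2, 2, 2, 2, 2, 2, 2, 2]; D is the diagonal matrix of degrees and L = D - A. Computing the eigenvalues of L and sorting gives [0, 0.3820, 0.3820, 1.3820, 1.3820, 2.6180, 2.6180, 3.6180, 3.6180, 4]. The Fiedler value lambda_2 = 0.3820 is strictly positive, so the graph is connected.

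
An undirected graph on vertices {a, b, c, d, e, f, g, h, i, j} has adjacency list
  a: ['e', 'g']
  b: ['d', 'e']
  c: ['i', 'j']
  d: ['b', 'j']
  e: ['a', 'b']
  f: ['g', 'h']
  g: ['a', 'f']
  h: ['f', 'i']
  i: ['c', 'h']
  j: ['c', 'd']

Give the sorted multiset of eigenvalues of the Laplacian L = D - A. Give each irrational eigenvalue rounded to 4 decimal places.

Each diagonal entry of L is the vertex degree and each off-diagonal entry is -1 where an edge is present, 0 otherwise; in the order [a, b, c, d, e, f, g, h, i, j] the diagonal is [2, 2, 2, 2, 2, 2, 2, 2, 2, 2]. Since every row of L sums to 0, the all-ones vector is in the kernel and 0 is an eigenvalue. The single zero eigenvalue shows the graph is connected. There is one zero in the spectrum, matching the 1 component.

[0, 0.3820, 0.3820, 1.3820, 1.3820, 2.6180, 2.6180, 3.6180, 3.6180, 4]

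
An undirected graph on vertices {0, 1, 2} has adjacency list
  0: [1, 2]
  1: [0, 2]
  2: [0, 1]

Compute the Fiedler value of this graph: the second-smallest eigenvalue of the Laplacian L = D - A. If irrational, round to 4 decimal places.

Reading degrees in the order [0, 1, 2] gives [2, 2, 2]; set D = diag(2, 2, 2) and form L = D - A. The smallest Laplacian eigenvalue is always 0. The next one, lambda_2 = 3, measures how hard the graph is to disconnect: larger values mean better connectivity. By the matrix-tree theorem the graph has (1/3) * product of the nonzero eigenvalues = 3 spanning trees.

3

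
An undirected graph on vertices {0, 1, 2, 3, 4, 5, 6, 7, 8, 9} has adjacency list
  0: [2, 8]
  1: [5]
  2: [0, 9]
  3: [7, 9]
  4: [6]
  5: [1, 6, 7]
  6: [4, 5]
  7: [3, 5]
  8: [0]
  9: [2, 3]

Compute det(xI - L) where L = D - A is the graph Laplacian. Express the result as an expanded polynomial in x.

Reading degrees in the order [0, 1, 2, 3, 4, 5, 6, 7, 8, 9] gives [2, 1, 2, 2, 1, 3, 2, 2, 1, 2]; set D = diag(2, 1, 2, 2, 1, 3, 2, 2, 1, 2) and form L = D - A. Computing det(xI - L) by cofactor expansion (or equivalently via sum-over-permutations) gives x^10 - 18x^9 + 135x^8 - 548x^7 + 1309x^6 - 1874x^5 + 1569x^4 - 716x^3 + 153x^2 - 10x. The constant term is 0 because L is singular (the all-ones vector lies in its kernel). By the matrix-tree theorem the graph has (1/10) * product of the nonzero eigenvalues = 1 spanning tree. There is one zero in the spectrum, matching the 1 component.

x^10 - 18x^9 + 135x^8 - 548x^7 + 1309x^6 - 1874x^5 + 1569x^4 - 716x^3 + 153x^2 - 10x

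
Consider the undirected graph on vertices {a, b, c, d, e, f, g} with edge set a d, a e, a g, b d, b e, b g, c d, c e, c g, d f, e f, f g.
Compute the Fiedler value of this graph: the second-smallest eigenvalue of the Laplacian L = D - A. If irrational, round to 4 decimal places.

3

With the vertex order [a, b, c, d, e, f, g], the degrees are [3, 3, 3, 4, 4, 3, 4], giving D = diag(3, 3, 3, 4, 4, 3, 4) and L = D - A. Computing the eigenvalues of L and sorting gives [0, 3, 3, 3, 4, 4, 7]. The Fiedler value lambda_2 = 3 is strictly positive, so the graph is connected. The eigenvalues sum to 24, which equals trace(L) = 2|E|.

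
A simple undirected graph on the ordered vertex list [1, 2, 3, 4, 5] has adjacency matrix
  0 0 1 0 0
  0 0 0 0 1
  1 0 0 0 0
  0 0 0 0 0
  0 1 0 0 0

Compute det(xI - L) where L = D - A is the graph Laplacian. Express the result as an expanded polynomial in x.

x^5 - 4x^4 + 4x^3

With the vertex order [1, 2, 3, 4, 5], the degrees are [1, 1, 1, 0, 1], giving D = diag(1, 1, 1, 0, 1) and L = D - A. L has integer entries, so p(x) = det(xI - L) has integer coefficients. Expanding the determinant yields x^5 - 4x^4 + 4x^3. Since p(0) = det(-L) = 0, x divides p(x). The largest eigenvalue, 2, is at most the vertex count 5.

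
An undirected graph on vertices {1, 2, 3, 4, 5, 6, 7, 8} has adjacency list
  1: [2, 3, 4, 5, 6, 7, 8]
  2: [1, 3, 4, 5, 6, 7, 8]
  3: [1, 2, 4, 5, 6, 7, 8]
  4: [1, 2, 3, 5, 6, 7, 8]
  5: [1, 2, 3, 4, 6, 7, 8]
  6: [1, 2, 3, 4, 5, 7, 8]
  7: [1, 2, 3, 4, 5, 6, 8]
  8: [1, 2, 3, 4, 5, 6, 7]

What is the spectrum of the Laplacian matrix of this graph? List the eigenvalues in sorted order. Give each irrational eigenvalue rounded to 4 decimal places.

With the vertex order [1, 2, 3, 4, 5, 6, 7, 8], the degrees are [7, 7, 7, 7, 7, 7, 7, 7], giving D = diag(7, 7, 7, 7, 7, 7, 7, 7) and L = D - A. The multiplicity of 0 as a Laplacian eigenvalue equals the number of connected components. There is one zero in the spectrum, matching the 1 component. The eigenvalues sum to 56, which equals trace(L) = 2|E|.

[0, 8, 8, 8, 8, 8, 8, 8]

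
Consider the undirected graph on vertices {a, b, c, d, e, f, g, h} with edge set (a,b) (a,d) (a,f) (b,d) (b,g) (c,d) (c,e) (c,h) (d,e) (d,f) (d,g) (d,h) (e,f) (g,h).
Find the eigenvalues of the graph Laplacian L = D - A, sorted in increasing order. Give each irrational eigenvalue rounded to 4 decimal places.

[0, 1.7530, 1.7530, 3.4450, 3.4450, 4.8019, 4.8019, 8]

With the vertex order [a, b, c, d, e, f, g, h], the degrees are [3, 3, 3, 7, 3, 3, 3, 3], giving D = diag(3, 3, 3, 7, 3, 3, 3, 3) and L = D - A. Diagonalising L (or applying a numerical eigensolver to the 8x8 matrix) gives the spectrum above. The single zero eigenvalue shows the graph is connected. By the matrix-tree theorem the graph has (1/8) * product of the nonzero eigenvalues = 841 spanning trees.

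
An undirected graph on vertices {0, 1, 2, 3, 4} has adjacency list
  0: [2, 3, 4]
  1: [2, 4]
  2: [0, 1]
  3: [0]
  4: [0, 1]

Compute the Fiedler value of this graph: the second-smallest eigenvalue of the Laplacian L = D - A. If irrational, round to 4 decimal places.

With the vertex order [0, 1, 2, 3, 4], the degrees are [3, 2, 2, 1, 2], giving D = diag(3, 2, 2, 1, 2) and L = D - A. The sorted Laplacian eigenvalues are [0, 0.8299, 2, 2.6889, 4.4812]; the algebraic connectivity is the second entry, 0.8299. The largest eigenvalue, 4.4812, is at most the vertex count 5. There is one zero in the spectrum, matching the 1 component.

0.8299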